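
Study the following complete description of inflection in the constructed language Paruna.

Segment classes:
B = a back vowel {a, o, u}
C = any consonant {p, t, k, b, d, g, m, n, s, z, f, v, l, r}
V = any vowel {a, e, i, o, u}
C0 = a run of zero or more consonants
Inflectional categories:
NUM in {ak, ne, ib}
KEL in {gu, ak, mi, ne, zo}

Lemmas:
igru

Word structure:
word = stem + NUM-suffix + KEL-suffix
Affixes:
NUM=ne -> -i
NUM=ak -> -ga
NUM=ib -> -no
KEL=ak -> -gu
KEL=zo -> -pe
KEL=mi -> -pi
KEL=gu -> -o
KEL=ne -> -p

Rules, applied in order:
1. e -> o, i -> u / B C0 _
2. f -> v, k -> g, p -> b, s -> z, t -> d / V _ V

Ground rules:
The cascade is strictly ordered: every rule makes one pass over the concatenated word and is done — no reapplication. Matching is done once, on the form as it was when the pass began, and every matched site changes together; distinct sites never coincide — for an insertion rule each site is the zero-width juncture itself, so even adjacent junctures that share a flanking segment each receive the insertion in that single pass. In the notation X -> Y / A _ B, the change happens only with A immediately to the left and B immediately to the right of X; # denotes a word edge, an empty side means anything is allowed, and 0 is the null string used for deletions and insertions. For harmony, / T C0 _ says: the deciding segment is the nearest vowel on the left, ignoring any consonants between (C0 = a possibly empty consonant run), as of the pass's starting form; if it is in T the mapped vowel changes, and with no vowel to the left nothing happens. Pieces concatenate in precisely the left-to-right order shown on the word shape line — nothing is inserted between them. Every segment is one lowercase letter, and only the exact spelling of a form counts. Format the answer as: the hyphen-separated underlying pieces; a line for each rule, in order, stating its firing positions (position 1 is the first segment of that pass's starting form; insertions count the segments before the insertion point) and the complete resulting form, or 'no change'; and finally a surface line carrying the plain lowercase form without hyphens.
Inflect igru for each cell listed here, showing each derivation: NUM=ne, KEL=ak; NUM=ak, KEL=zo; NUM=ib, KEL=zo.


cell NUM=ne, KEL=ak:
underlying: igru-i-gu
1. e -> o, i -> u / B C0 _: fires at position(s) 5: igruugu
2. f -> v, k -> g, p -> b, s -> z, t -> d / V _ V: no change
surface: igruugu

cell NUM=ak, KEL=zo:
underlying: igru-ga-pe
1. e -> o, i -> u / B C0 _: fires at position(s) 8: igrugapo
2. f -> v, k -> g, p -> b, s -> z, t -> d / V _ V: fires at position(s) 7: igrugabo
surface: igrugabo

cell NUM=ib, KEL=zo:
underlying: igru-no-pe
1. e -> o, i -> u / B C0 _: fires at position(s) 8: igrunopo
2. f -> v, k -> g, p -> b, s -> z, t -> d / V _ V: fires at position(s) 7: igrunobo
surface: igrunobo


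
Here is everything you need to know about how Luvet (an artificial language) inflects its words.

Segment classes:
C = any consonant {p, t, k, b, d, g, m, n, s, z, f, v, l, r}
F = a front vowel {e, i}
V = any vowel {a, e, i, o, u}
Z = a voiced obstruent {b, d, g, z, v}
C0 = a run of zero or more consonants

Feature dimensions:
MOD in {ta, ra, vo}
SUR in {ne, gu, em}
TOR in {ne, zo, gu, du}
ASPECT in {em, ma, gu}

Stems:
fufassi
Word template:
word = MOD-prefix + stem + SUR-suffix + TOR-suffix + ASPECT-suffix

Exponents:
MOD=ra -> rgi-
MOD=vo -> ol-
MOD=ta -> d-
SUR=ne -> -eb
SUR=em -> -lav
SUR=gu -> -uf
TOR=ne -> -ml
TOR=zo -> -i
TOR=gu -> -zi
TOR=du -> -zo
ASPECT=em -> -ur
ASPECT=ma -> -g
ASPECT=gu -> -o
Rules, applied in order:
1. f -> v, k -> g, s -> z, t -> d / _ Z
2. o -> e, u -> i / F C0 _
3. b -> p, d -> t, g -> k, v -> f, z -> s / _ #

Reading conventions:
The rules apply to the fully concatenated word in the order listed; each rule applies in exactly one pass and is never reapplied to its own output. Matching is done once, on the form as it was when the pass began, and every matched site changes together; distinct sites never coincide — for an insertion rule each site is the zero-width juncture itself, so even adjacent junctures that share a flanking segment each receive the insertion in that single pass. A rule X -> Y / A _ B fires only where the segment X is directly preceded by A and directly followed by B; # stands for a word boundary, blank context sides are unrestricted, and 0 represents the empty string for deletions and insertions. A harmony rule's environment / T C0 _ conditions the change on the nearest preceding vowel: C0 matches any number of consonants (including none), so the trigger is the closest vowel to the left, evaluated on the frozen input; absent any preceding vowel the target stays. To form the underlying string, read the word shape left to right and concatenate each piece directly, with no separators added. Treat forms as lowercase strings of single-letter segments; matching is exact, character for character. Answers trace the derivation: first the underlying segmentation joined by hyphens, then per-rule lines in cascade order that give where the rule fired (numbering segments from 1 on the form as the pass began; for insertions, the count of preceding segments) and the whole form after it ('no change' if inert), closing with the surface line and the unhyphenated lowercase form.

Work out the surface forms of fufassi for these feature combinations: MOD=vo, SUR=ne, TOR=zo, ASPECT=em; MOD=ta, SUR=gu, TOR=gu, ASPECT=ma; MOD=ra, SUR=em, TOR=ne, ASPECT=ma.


cell MOD=vo, SUR=ne, TOR=zo, ASPECT=em:
underlying: ol-fufassi-eb-i-ur
1. f -> v, k -> g, s -> z, t -> d / _ Z: no change
2. o -> e, u -> i / F C0 _: fires at position(s) 13: olfufassiebiir
3. b -> p, d -> t, g -> k, v -> f, z -> s / _ #: no change
surface: olfufassiebiir

cell MOD=ta, SUR=gu, TOR=gu, ASPECT=ma:
underlying: d-fufassi-uf-zi-g
1. f -> v, k -> g, s -> z, t -> d / _ Z: fires at position(s) 10: dfufassiuvzig
2. o -> e, u -> i / F C0 _: fires at position(s) 9: dfufassiivzig
3. b -> p, d -> t, g -> k, v -> f, z -> s / _ #: fires at position(s) 13: dfufassiivzik
surface: dfufassiivzik

cell MOD=ra, SUR=em, TOR=ne, ASPECT=ma:
underlying: rgi-fufassi-lav-ml-g
1. f -> v, k -> g, s -> z, t -> d / _ Z: no change
2. o -> e, u -> i / F C0 _: fires at position(s) 5: rgififassilavmlg
3. b -> p, d -> t, g -> k, v -> f, z -> s / _ #: fires at position(s) 16: rgififassilavmlk
surface: rgififassilavmlk


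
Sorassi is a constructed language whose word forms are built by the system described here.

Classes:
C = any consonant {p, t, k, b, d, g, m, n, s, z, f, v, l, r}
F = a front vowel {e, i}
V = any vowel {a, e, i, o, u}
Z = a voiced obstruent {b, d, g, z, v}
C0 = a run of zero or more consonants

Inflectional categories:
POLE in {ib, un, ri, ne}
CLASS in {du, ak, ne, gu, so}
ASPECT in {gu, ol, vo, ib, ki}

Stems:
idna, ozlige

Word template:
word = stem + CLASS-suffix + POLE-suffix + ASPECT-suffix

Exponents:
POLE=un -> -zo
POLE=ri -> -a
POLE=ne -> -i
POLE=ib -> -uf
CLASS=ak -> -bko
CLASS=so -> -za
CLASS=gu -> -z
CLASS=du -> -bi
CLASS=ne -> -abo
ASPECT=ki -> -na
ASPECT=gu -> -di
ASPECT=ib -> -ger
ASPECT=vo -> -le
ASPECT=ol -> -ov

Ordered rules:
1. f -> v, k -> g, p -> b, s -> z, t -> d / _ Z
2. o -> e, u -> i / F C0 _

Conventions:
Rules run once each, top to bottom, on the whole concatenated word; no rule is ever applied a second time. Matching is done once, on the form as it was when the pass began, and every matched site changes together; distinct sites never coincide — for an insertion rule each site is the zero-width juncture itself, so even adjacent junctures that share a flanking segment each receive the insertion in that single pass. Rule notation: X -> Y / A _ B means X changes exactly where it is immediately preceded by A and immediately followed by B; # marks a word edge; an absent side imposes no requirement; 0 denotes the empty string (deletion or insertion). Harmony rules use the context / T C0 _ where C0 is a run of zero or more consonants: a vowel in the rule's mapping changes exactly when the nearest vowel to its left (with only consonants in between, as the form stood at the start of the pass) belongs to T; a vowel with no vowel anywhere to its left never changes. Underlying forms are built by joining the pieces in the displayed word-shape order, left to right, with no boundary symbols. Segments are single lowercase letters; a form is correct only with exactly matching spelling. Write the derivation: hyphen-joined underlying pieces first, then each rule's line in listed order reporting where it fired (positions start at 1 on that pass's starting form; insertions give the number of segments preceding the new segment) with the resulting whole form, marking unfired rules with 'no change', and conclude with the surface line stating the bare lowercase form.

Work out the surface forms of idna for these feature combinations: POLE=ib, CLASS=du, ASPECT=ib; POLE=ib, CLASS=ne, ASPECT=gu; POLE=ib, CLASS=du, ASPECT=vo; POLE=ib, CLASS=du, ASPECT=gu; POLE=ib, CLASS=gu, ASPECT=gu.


cell POLE=ib, CLASS=du, ASPECT=ib:
underlying: idna-bi-uf-ger
1. f -> v, k -> g, p -> b, s -> z, t -> d / _ Z: fires at position(s) 8: idnabiuvger
2. o -> e, u -> i / F C0 _: fires at position(s) 7: idnabiivger
surface: idnabiivger

cell POLE=ib, CLASS=ne, ASPECT=gu:
underlying: idna-abo-uf-di
1. f -> v, k -> g, p -> b, s -> z, t -> d / _ Z: fires at position(s) 9: idnaabouvdi
2. o -> e, u -> i / F C0 _: no change
surface: idnaabouvdi

cell POLE=ib, CLASS=du, ASPECT=vo:
underlying: idna-bi-uf-le
1. f -> v, k -> g, p -> b, s -> z, t -> d / _ Z: no change
2. o -> e, u -> i / F C0 _: fires at position(s) 7: idnabiifle
surface: idnabiifle

cell POLE=ib, CLASS=du, ASPECT=gu:
underlying: idna-bi-uf-di
1. f -> v, k -> g, p -> b, s -> z, t -> d / _ Z: fires at position(s) 8: idnabiuvdi
2. o -> e, u -> i / F C0 _: fires at position(s) 7: idnabiivdi
surface: idnabiivdi

cell POLE=ib, CLASS=gu, ASPECT=gu:
underlying: idna-z-uf-di
1. f -> v, k -> g, p -> b, s -> z, t -> d / _ Z: fires at position(s) 7: idnazuvdi
2. o -> e, u -> i / F C0 _: no change
surface: idnazuvdi


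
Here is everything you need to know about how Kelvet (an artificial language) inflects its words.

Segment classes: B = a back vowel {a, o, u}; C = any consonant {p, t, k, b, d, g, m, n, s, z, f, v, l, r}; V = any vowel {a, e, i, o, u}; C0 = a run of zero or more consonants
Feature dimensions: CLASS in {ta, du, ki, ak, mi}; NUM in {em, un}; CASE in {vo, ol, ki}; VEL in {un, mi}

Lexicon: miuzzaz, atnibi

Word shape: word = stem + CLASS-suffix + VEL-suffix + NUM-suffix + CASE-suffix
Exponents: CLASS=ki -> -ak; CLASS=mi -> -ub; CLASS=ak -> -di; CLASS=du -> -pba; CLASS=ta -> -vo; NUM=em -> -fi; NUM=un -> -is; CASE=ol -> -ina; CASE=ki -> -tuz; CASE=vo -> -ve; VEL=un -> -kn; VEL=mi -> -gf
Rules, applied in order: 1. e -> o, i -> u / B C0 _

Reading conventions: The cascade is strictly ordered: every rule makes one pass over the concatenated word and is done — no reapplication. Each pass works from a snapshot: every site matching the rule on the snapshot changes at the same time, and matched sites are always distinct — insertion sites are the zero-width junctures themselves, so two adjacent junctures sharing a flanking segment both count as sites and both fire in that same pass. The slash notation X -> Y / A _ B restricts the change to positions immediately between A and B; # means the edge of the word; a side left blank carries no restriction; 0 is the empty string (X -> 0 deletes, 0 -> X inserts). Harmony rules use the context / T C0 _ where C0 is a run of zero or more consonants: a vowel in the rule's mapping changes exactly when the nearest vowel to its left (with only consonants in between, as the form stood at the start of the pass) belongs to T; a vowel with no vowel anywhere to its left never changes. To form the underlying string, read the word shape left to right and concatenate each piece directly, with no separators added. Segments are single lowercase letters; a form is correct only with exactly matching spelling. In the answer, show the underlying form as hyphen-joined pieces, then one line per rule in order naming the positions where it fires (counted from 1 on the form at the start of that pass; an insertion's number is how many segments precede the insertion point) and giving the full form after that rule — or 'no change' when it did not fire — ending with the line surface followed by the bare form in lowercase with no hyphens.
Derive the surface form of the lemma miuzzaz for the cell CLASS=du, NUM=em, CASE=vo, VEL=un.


underlying: miuzzaz-pba-kn-fi-ve
1. e -> o, i -> u / B C0 _: fires at position(s) 14: miuzzazpbaknfuve
surface: miuzzazpbaknfuve


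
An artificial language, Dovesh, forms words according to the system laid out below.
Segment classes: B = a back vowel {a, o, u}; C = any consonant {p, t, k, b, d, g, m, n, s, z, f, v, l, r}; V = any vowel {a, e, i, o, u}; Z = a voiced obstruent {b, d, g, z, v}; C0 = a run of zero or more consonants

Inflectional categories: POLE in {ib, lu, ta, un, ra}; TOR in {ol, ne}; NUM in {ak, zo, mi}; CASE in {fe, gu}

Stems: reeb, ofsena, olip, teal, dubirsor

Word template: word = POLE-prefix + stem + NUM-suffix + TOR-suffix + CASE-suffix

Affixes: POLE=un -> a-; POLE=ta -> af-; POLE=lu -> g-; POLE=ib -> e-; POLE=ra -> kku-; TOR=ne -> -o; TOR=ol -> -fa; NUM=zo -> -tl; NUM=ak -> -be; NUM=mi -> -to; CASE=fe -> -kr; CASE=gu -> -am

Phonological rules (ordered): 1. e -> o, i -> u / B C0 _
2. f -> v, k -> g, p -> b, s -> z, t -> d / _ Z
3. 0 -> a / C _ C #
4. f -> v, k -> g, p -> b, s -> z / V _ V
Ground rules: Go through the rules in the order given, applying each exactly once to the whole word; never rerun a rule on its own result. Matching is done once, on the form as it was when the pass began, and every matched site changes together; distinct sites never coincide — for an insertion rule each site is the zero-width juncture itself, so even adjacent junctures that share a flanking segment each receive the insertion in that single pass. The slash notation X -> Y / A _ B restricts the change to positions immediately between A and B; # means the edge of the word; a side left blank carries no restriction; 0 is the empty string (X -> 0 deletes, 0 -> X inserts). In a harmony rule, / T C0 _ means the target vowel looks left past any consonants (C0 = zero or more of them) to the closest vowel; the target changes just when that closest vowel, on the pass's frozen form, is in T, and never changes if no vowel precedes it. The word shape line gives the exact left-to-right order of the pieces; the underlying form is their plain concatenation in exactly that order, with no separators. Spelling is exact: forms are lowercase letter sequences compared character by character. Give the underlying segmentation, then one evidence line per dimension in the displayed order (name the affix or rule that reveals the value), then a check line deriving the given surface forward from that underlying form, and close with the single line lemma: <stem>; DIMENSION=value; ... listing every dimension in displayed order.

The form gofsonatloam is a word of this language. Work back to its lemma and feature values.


underlying: g-ofsena-tl-o-am
POLE=lu - signalled by the affix g-
TOR=ne - signalled by the affix -o
NUM=zo - signalled by the affix -tl
CASE=gu - signalled by the affix -am
check: gofsenatloam -> gofsonatloam -> gofsonatloam -> gofsonatloam -> gofsonatloam
lemma: ofsena; POLE=lu; TOR=ne; NUM=zo; CASE=gu


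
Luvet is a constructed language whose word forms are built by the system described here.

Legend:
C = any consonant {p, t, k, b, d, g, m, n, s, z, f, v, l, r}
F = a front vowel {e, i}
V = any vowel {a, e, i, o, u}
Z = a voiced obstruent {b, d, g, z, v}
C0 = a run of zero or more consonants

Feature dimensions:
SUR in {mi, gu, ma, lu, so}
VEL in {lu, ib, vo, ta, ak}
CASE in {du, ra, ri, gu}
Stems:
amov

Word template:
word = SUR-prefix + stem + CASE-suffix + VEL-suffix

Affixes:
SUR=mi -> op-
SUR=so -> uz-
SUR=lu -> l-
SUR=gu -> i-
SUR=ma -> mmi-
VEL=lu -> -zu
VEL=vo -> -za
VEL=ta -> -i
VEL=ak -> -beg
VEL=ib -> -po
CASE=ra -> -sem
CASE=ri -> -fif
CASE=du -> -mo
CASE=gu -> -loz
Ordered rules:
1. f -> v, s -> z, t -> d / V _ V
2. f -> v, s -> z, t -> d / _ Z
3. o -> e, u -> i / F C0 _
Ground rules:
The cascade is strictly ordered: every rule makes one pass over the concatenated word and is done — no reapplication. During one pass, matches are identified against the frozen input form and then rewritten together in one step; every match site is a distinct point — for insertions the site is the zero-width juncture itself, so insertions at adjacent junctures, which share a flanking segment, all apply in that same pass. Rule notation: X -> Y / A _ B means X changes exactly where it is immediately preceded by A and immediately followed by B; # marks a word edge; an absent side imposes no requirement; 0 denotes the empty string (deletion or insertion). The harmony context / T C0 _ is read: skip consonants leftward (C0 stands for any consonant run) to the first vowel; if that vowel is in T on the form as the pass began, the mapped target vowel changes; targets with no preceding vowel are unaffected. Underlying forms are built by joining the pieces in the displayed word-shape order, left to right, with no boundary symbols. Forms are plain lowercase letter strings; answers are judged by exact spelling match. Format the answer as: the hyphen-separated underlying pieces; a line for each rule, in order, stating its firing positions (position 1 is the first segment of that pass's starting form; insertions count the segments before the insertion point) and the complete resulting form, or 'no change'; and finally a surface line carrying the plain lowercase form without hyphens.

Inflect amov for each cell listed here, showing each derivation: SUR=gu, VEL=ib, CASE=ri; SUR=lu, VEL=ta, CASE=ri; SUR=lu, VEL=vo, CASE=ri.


cell SUR=gu, VEL=ib, CASE=ri:
underlying: i-amov-fif-po
1. f -> v, s -> z, t -> d / V _ V: no change
2. f -> v, s -> z, t -> d / _ Z: no change
3. o -> e, u -> i / F C0 _: fires at position(s) 10: iamovfifpe
surface: iamovfifpe

cell SUR=lu, VEL=ta, CASE=ri:
underlying: l-amov-fif-i
1. f -> v, s -> z, t -> d / V _ V: fires at position(s) 8: lamovfivi
2. f -> v, s -> z, t -> d / _ Z: no change
3. o -> e, u -> i / F C0 _: no change
surface: lamovfivi

cell SUR=lu, VEL=vo, CASE=ri:
underlying: l-amov-fif-za
1. f -> v, s -> z, t -> d / V _ V: no change
2. f -> v, s -> z, t -> d / _ Z: fires at position(s) 8: lamovfivza
3. o -> e, u -> i / F C0 _: no change
surface: lamovfivza


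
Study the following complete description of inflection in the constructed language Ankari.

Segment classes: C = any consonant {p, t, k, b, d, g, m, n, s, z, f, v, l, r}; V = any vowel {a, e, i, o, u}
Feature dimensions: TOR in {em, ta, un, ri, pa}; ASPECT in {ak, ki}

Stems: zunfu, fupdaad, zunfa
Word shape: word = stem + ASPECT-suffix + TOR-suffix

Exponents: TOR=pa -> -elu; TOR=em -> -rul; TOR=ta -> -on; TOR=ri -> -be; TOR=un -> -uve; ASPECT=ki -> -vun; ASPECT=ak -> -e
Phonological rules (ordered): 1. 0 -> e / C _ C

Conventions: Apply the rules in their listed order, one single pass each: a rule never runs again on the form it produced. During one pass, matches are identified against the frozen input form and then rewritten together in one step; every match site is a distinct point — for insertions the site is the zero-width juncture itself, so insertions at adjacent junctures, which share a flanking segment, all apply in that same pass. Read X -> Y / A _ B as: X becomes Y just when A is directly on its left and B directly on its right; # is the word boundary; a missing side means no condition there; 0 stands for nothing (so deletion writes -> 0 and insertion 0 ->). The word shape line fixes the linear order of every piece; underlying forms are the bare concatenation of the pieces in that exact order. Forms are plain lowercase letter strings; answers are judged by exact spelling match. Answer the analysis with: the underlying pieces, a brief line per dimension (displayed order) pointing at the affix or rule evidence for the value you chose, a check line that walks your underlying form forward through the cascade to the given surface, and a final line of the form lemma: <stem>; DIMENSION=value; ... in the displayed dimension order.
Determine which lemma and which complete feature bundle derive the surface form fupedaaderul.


underlying: fupdaad-e-rul
TOR=em - signalled by the affix -rul
ASPECT=ak - signalled by the affix -e
check: fupdaaderul -> fupedaaderul
lemma: fupdaad; TOR=em; ASPECT=ak


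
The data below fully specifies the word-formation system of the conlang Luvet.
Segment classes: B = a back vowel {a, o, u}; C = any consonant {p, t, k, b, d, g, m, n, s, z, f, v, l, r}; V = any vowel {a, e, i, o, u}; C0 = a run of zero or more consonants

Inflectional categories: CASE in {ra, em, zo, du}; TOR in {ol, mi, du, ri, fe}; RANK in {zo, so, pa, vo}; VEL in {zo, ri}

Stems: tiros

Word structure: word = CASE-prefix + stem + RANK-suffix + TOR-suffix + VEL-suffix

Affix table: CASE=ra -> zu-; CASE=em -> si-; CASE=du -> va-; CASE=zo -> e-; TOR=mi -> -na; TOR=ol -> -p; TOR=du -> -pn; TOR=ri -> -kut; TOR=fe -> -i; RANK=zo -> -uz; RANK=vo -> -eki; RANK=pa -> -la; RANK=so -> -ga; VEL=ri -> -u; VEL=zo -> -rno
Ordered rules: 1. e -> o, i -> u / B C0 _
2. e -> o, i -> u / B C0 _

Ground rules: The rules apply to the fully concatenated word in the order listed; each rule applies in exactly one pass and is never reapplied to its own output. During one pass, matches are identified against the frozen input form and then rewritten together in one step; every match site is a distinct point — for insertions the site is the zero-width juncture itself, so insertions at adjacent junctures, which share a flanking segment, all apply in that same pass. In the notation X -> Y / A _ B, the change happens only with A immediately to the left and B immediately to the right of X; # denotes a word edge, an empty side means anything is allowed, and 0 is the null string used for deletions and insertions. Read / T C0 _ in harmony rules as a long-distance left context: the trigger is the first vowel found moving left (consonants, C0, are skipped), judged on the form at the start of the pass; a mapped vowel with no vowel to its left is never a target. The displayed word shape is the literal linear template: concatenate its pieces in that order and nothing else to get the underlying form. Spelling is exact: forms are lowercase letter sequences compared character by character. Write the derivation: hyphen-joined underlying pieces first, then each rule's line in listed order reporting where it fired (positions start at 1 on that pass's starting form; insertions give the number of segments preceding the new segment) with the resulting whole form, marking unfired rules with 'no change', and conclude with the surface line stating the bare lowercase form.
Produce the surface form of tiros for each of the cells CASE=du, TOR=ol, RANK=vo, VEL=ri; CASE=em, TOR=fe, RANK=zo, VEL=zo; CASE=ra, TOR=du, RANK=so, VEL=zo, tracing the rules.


cell CASE=du, TOR=ol, RANK=vo, VEL=ri:
underlying: va-tiros-eki-p-u
1. e -> o, i -> u / B C0 _: fires at position(s) 4, 8: vaturosokipu
2. e -> o, i -> u / B C0 _: fires at position(s) 10: vaturosokupu
surface: vaturosokupu

cell CASE=em, TOR=fe, RANK=zo, VEL=zo:
underlying: si-tiros-uz-i-rno
1. e -> o, i -> u / B C0 _: fires at position(s) 10: sitirosuzurno
2. e -> o, i -> u / B C0 _: no change
surface: sitirosuzurno

cell CASE=ra, TOR=du, RANK=so, VEL=zo:
underlying: zu-tiros-ga-pn-rno
1. e -> o, i -> u / B C0 _: fires at position(s) 4: zuturosgapnrno
2. e -> o, i -> u / B C0 _: no change
surface: zuturosgapnrno


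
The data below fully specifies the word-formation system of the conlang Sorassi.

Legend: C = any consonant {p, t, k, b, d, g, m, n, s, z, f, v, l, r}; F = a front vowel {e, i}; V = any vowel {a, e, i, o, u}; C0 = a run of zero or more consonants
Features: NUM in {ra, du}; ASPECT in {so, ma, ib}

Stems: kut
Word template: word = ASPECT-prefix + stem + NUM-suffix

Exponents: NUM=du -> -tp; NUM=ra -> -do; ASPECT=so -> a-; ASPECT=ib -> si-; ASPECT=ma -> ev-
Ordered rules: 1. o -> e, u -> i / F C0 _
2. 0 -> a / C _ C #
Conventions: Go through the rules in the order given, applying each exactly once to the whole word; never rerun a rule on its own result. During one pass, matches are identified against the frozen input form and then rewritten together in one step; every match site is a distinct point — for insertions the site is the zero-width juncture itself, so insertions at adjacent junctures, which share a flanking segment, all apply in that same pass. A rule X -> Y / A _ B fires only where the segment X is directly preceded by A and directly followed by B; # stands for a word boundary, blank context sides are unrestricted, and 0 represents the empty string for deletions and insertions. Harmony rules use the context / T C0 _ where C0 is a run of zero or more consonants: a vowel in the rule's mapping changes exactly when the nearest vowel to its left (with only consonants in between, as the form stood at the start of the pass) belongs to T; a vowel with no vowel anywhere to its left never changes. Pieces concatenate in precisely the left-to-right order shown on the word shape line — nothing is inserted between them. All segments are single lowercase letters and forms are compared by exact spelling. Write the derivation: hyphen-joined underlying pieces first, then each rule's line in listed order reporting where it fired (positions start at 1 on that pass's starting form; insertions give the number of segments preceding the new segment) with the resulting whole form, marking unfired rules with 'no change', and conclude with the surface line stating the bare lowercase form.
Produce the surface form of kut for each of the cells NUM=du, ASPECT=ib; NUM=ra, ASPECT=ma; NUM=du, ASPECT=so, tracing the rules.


cell NUM=du, ASPECT=ib:
underlying: si-kut-tp
1. o -> e, u -> i / F C0 _: fires at position(s) 4: sikittp
2. 0 -> a / C _ C #: inserts after position(s) 6: sikittap
surface: sikittap

cell NUM=ra, ASPECT=ma:
underlying: ev-kut-do
1. o -> e, u -> i / F C0 _: fires at position(s) 4: evkitdo
2. 0 -> a / C _ C #: no change
surface: evkitdo

cell NUM=du, ASPECT=so:
underlying: a-kut-tp
1. o -> e, u -> i / F C0 _: no change
2. 0 -> a / C _ C #: inserts after position(s) 5: akuttap
surface: akuttap


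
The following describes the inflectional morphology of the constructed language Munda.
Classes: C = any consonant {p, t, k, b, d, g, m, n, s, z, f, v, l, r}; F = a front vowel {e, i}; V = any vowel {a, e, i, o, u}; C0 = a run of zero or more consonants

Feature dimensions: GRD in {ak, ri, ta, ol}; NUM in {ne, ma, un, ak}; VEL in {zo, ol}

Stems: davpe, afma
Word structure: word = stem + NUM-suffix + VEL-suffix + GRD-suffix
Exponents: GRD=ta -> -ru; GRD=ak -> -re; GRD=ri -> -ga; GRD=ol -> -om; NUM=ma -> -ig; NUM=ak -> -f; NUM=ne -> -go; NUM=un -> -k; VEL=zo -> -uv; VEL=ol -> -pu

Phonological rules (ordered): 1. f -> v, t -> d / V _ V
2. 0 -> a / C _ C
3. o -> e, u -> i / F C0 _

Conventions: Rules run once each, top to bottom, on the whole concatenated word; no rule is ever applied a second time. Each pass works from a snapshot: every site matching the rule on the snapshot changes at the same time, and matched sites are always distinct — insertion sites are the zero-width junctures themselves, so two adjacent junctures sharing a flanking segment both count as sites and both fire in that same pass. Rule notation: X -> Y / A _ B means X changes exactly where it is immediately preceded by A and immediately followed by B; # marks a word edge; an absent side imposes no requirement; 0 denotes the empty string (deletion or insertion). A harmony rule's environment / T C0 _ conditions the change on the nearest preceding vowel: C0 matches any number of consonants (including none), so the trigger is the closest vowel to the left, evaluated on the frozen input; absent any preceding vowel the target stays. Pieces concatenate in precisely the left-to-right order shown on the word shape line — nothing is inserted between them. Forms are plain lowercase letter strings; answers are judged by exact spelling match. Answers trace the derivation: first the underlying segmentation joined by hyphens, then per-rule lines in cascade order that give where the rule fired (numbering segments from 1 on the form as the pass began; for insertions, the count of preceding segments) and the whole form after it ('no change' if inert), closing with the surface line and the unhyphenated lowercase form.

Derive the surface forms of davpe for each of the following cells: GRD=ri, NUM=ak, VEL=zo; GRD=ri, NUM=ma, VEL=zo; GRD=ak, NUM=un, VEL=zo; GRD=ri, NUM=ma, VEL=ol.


cell GRD=ri, NUM=ak, VEL=zo:
underlying: davpe-f-uv-ga
1. f -> v, t -> d / V _ V: fires at position(s) 6: davpevuvga
2. 0 -> a / C _ C: inserts after position(s) 3, 8: davapevuvaga
3. o -> e, u -> i / F C0 _: fires at position(s) 8: davapevivaga
surface: davapevivaga

cell GRD=ri, NUM=ma, VEL=zo:
underlying: davpe-ig-uv-ga
1. f -> v, t -> d / V _ V: no change
2. 0 -> a / C _ C: inserts after position(s) 3, 9: davapeiguvaga
3. o -> e, u -> i / F C0 _: fires at position(s) 9: davapeigivaga
surface: davapeigivaga

cell GRD=ak, NUM=un, VEL=zo:
underlying: davpe-k-uv-re
1. f -> v, t -> d / V _ V: no change
2. 0 -> a / C _ C: inserts after position(s) 3, 8: davapekuvare
3. o -> e, u -> i / F C0 _: fires at position(s) 8: davapekivare
surface: davapekivare

cell GRD=ri, NUM=ma, VEL=ol:
underlying: davpe-ig-pu-ga
1. f -> v, t -> d / V _ V: no change
2. 0 -> a / C _ C: inserts after position(s) 3, 7: davapeigapuga
3. o -> e, u -> i / F C0 _: no change
surface: davapeigapuga


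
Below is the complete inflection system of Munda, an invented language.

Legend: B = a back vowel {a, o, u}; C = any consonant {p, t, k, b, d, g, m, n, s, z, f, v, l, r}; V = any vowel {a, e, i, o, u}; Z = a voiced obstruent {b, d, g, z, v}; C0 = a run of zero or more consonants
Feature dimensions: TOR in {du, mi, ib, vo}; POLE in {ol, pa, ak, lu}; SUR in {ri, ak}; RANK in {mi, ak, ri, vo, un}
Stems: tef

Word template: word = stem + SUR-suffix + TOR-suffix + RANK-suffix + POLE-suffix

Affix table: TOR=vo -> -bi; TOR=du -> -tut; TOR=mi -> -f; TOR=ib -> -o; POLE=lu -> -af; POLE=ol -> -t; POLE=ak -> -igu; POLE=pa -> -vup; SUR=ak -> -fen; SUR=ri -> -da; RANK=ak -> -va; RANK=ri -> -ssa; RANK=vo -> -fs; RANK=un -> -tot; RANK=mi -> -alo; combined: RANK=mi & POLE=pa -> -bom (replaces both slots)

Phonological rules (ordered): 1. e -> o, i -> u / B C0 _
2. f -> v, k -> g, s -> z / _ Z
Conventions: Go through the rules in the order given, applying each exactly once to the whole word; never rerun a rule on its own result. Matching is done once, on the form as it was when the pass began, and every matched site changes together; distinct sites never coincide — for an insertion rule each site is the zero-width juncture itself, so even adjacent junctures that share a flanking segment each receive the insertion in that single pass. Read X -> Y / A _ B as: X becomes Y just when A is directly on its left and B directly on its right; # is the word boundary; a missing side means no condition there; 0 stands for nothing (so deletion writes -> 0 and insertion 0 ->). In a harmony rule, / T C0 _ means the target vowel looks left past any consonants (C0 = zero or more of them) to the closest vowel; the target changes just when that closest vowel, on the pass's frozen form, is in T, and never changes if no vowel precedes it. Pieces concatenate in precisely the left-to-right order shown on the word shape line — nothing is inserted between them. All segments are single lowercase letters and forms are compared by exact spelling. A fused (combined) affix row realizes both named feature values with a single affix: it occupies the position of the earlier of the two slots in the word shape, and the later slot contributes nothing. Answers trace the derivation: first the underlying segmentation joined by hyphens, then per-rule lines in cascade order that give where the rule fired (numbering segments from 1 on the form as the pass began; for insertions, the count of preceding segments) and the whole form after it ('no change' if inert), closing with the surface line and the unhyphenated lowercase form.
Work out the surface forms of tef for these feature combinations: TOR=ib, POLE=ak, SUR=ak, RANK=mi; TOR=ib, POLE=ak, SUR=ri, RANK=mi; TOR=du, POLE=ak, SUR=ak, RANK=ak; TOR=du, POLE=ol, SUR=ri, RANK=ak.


cell TOR=ib, POLE=ak, SUR=ak, RANK=mi:
underlying: tef-fen-o-alo-igu
1. e -> o, i -> u / B C0 _: fires at position(s) 11: teffenoalougu
2. f -> v, k -> g, s -> z / _ Z: no change
surface: teffenoalougu

cell TOR=ib, POLE=ak, SUR=ri, RANK=mi:
underlying: tef-da-o-alo-igu
1. e -> o, i -> u / B C0 _: fires at position(s) 10: tefdaoalougu
2. f -> v, k -> g, s -> z / _ Z: fires at position(s) 3: tevdaoalougu
surface: tevdaoalougu

cell TOR=du, POLE=ak, SUR=ak, RANK=ak:
underlying: tef-fen-tut-va-igu
1. e -> o, i -> u / B C0 _: fires at position(s) 12: teffentutvaugu
2. f -> v, k -> g, s -> z / _ Z: no change
surface: teffentutvaugu

cell TOR=du, POLE=ol, SUR=ri, RANK=ak:
underlying: tef-da-tut-va-t
1. e -> o, i -> u / B C0 _: no change
2. f -> v, k -> g, s -> z / _ Z: fires at position(s) 3: tevdatutvat
surface: tevdatutvat


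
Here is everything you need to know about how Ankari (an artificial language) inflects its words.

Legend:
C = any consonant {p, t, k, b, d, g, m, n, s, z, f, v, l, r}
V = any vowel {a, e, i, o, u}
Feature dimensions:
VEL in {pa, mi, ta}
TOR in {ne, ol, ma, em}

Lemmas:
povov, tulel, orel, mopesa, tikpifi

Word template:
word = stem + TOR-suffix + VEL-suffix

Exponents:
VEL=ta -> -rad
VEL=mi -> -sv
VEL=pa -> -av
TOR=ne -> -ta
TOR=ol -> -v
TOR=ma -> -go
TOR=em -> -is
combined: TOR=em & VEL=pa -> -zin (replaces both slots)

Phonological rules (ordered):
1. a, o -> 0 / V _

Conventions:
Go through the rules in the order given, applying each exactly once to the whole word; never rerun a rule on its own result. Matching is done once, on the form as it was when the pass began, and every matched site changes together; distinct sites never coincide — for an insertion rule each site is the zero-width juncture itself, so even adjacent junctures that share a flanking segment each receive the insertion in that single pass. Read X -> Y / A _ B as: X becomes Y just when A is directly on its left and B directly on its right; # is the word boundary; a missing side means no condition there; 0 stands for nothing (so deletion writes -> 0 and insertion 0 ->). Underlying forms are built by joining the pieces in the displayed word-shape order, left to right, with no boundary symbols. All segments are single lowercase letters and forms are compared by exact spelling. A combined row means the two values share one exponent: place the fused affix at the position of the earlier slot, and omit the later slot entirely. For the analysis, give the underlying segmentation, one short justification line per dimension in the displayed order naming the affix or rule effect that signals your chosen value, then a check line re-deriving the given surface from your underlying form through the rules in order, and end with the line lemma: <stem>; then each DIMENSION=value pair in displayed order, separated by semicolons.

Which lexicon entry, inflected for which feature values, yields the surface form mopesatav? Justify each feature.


underlying: mopesa-ta-av
VEL=pa - signalled by the affix -av
TOR=ne - signalled by the affix -ta
check: mopesataav -> mopesatav
lemma: mopesa; VEL=pa; TOR=ne


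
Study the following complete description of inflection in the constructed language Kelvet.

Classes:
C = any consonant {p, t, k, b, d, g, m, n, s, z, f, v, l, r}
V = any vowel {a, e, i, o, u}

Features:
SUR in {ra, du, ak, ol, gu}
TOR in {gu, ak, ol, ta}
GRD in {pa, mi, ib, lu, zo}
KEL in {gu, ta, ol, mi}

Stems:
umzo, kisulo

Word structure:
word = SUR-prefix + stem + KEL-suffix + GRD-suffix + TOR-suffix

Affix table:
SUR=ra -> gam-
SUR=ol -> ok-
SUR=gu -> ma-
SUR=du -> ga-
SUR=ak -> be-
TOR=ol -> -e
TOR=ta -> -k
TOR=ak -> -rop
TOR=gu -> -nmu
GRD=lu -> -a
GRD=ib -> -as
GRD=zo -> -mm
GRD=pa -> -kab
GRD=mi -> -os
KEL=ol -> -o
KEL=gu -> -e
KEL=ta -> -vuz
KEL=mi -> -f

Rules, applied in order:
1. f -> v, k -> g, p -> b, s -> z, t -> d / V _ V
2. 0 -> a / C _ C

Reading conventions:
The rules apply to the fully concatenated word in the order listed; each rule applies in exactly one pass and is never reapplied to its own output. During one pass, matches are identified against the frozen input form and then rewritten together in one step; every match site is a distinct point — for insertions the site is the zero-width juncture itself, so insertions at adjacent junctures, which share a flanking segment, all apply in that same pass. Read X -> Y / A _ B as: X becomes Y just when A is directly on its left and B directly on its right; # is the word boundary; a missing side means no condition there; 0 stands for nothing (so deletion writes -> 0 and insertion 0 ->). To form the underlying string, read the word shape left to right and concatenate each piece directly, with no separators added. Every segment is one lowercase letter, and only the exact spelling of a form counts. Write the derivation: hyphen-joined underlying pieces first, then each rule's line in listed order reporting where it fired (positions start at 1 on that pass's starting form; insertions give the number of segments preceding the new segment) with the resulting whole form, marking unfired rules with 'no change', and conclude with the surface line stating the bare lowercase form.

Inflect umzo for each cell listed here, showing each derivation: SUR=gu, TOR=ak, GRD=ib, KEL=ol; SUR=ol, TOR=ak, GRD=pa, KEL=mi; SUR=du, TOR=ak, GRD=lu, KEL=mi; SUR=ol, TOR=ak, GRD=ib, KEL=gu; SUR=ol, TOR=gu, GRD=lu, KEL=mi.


cell SUR=gu, TOR=ak, GRD=ib, KEL=ol:
underlying: ma-umzo-o-as-rop
1. f -> v, k -> g, p -> b, s -> z, t -> d / V _ V: no change
2. 0 -> a / C _ C: inserts after position(s) 4, 9: maumazooasarop
surface: maumazooasarop

cell SUR=ol, TOR=ak, GRD=pa, KEL=mi:
underlying: ok-umzo-f-kab-rop
1. f -> v, k -> g, p -> b, s -> z, t -> d / V _ V: fires at position(s) 2: ogumzofkabrop
2. 0 -> a / C _ C: inserts after position(s) 4, 7, 10: ogumazofakabarop
surface: ogumazofakabarop

cell SUR=du, TOR=ak, GRD=lu, KEL=mi:
underlying: ga-umzo-f-a-rop
1. f -> v, k -> g, p -> b, s -> z, t -> d / V _ V: fires at position(s) 7: gaumzovarop
2. 0 -> a / C _ C: inserts after position(s) 4: gaumazovarop
surface: gaumazovarop

cell SUR=ol, TOR=ak, GRD=ib, KEL=gu:
underlying: ok-umzo-e-as-rop
1. f -> v, k -> g, p -> b, s -> z, t -> d / V _ V: fires at position(s) 2: ogumzoeasrop
2. 0 -> a / C _ C: inserts after position(s) 4, 9: ogumazoeasarop
surface: ogumazoeasarop

cell SUR=ol, TOR=gu, GRD=lu, KEL=mi:
underlying: ok-umzo-f-a-nmu
1. f -> v, k -> g, p -> b, s -> z, t -> d / V _ V: fires at position(s) 2, 7: ogumzovanmu
2. 0 -> a / C _ C: inserts after position(s) 4, 9: ogumazovanamu
surface: ogumazovanamu


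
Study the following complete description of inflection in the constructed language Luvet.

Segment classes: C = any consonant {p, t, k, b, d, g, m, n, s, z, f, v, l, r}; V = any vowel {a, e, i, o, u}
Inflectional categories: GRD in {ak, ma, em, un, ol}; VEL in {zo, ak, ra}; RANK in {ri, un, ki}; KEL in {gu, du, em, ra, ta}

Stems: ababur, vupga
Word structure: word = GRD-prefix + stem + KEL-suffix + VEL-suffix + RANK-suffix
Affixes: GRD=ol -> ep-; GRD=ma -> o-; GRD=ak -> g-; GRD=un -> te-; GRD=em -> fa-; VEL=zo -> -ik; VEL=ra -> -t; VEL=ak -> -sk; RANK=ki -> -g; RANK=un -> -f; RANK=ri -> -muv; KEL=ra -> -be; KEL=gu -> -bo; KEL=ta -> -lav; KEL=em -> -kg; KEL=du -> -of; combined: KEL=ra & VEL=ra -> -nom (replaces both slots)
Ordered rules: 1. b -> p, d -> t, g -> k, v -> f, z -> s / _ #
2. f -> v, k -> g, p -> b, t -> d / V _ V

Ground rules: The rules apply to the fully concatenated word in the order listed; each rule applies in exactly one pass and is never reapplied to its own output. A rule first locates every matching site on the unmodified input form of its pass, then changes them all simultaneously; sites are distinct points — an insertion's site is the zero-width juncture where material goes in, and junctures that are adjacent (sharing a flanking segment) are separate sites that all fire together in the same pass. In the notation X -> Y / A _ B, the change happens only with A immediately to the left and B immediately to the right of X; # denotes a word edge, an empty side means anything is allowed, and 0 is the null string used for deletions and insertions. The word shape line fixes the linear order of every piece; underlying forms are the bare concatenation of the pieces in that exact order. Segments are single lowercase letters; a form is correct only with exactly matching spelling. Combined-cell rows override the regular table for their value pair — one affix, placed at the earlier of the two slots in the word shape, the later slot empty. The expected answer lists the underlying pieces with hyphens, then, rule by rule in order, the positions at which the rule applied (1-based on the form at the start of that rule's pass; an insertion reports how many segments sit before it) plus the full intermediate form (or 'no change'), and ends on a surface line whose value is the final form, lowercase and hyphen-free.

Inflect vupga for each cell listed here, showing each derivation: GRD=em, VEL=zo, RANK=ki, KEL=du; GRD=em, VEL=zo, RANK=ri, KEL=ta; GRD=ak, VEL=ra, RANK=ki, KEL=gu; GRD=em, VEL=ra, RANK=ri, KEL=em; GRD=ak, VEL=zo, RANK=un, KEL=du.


cell GRD=em, VEL=zo, RANK=ki, KEL=du:
underlying: fa-vupga-of-ik-g
1. b -> p, d -> t, g -> k, v -> f, z -> s / _ #: fires at position(s) 12: favupgaofikk
2. f -> v, k -> g, p -> b, t -> d / V _ V: fires at position(s) 9: favupgaovikk
surface: favupgaovikk

cell GRD=em, VEL=zo, RANK=ri, KEL=ta:
underlying: fa-vupga-lav-ik-muv
1. b -> p, d -> t, g -> k, v -> f, z -> s / _ #: fires at position(s) 15: favupgalavikmuf
2. f -> v, k -> g, p -> b, t -> d / V _ V: no change
surface: favupgalavikmuf

cell GRD=ak, VEL=ra, RANK=ki, KEL=gu:
underlying: g-vupga-bo-t-g
1. b -> p, d -> t, g -> k, v -> f, z -> s / _ #: fires at position(s) 10: gvupgabotk
2. f -> v, k -> g, p -> b, t -> d / V _ V: no change
surface: gvupgabotk

cell GRD=em, VEL=ra, RANK=ri, KEL=em:
underlying: fa-vupga-kg-t-muv
1. b -> p, d -> t, g -> k, v -> f, z -> s / _ #: fires at position(s) 13: favupgakgtmuf
2. f -> v, k -> g, p -> b, t -> d / V _ V: no change
surface: favupgakgtmuf

cell GRD=ak, VEL=zo, RANK=un, KEL=du:
underlying: g-vupga-of-ik-f
1. b -> p, d -> t, g -> k, v -> f, z -> s / _ #: no change
2. f -> v, k -> g, p -> b, t -> d / V _ V: fires at position(s) 8: gvupgaovikf
surface: gvupgaovikf
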